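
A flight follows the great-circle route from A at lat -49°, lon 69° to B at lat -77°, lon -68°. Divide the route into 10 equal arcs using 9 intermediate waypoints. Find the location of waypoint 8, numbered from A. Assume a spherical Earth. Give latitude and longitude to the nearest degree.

≈ lat -83°, lon -16°

Write both endpoints as unit vectors p₁, p₂ with components (cos φ cos λ, cos φ sin λ, sin φ).
The central angle between the endpoints is δ = arccos(p₁·p₂) ≈ 0.893 rad (51.1°).
Interpolate at f = 8/10 with slerp weights a = sin((1−f)δ)/sin δ ≈ 0.228, b = sin(fδ)/sin δ ≈ 0.841.
p = a·p₁ + b·p₂ ≈ (0.124, -0.036, -0.992); φ = arcsin(p_z) ≈ -82.56°, λ = atan2(p_y, p_x) ≈ -16.02°.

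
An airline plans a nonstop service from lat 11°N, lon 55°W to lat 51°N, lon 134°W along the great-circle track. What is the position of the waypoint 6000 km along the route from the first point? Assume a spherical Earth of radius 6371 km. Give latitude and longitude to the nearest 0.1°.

The haversine formula gives a central angle δ ≈ 1.301 rad (74.6°) between the endpoints. The total great-circle distance is δ·R ≈ 1.301 × 6371 ≈ 8291 km, so the target fraction is f = 6000/8291 ≈ 0.724.
Interpolate at f ≈ 0.724 with slerp weights a = sin((1−f)δ)/sin δ ≈ 0.365, b = sin(fδ)/sin δ ≈ 0.839.
p = a·p₁ + b·p₂ ≈ (-0.161, -0.673, 0.722); φ = arcsin(p_z) ≈ 46.18°, λ = atan2(p_y, p_x) ≈ -103.46°.

≈ lat 46.2°N, lon 103.5°W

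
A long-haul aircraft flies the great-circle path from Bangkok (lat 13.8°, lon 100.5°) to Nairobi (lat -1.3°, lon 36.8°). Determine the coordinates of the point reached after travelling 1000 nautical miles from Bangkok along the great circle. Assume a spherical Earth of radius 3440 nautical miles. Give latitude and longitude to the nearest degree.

≈ lat 11°, lon 84°

From cos δ = sin φ₁ sin φ₂ + cos φ₁ cos φ₂ cos Δλ, the central angle is δ ≈ 1.132 rad (64.9°). The total great-circle distance is δ·R ≈ 1.132 × 3440 ≈ 3894 nmi, so the target fraction is f = 1000/3894 ≈ 0.257.
Interpolate at f ≈ 0.257 with slerp weights a = sin((1−f)δ)/sin δ ≈ 0.824, b = sin(fδ)/sin δ ≈ 0.317.
p = a·p₁ + b·p₂ ≈ (0.108, 0.976, 0.189); φ = arcsin(p_z) ≈ 10.91°, λ = atan2(p_y, p_x) ≈ 83.70°.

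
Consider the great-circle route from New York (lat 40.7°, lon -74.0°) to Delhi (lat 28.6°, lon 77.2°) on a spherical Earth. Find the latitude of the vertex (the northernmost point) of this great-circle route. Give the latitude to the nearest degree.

The great circle lies in the plane with unit normal n̂ = (p₁ × p₂)/|p₁ × p₂|.
Here n̂_z ≈ +0.333; the vertex latitude is φ_max = arccos|n̂_z| ≈ 70.5°.
Check via Clairaut: cos φ_max = |cos φ₁| · sin C = cos(40.7°)·sin(26.1°) ≈ 0.333, again giving ≈ 70.5°.

≈ 71°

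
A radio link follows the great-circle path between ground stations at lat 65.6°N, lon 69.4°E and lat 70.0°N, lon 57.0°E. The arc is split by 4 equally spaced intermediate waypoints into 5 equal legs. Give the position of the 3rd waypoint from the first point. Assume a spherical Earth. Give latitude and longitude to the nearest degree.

≈ lat 68°N, lon 63°E

The haversine formula gives a central angle δ ≈ 0.112 rad (6.4°) between the endpoints.
Interpolate at f = 3/5 with slerp weights a = sin((1−f)δ)/sin δ ≈ 0.401, b = sin(fδ)/sin δ ≈ 0.601.
p = a·p₁ + b·p₂ ≈ (0.170, 0.327, 0.929); φ = arcsin(p_z) ≈ 68.35°, λ = atan2(p_y, p_x) ≈ 62.53°.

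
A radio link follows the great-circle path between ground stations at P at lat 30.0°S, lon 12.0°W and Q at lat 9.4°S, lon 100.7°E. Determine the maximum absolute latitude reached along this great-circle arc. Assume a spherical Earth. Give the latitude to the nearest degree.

≈ 36°S

The great circle lies in the plane with unit normal n̂ = (p₁ × p₂)/|p₁ × p₂|.
Here n̂_z ≈ +0.814; the vertex latitude is φ_max = arccos|n̂_z| ≈ 35.5°.
Check via Clairaut: cos φ_max = |cos φ₁| · sin C = cos(30.0°)·sin(110.0°) ≈ 0.814, again giving ≈ 35.5°.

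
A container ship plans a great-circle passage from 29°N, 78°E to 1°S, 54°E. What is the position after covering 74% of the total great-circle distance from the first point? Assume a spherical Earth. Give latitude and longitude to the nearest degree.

≈ 7°N, 60°E

From cos δ = sin φ₁ sin φ₂ + cos φ₁ cos φ₂ cos Δλ, the central angle is δ ≈ 0.659 rad (37.8°).
Interpolate at f = 0.74 with slerp weights a = sin((1−f)δ)/sin δ ≈ 0.278, b = sin(fδ)/sin δ ≈ 0.765.
p = a·p₁ + b·p₂ ≈ (0.500, 0.857, 0.122); φ = arcsin(p_z) ≈ 6.99°, λ = atan2(p_y, p_x) ≈ 59.73°.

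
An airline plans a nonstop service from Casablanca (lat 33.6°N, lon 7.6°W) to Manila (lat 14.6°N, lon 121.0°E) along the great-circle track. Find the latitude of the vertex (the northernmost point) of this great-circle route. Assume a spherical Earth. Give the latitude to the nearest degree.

The great circle lies in the plane with unit normal n̂ = (p₁ × p₂)/|p₁ × p₂|.
Here n̂_z ≈ +0.676; the vertex latitude is φ_max = arccos|n̂_z| ≈ 47.5°.
Check via Clairaut: cos φ_max = |cos φ₁| · sin C = cos(33.6°)·sin(54.3°) ≈ 0.676, again giving ≈ 47.5°.

≈ 47°N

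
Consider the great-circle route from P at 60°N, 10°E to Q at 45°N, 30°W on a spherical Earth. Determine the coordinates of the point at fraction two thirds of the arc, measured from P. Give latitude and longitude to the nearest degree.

≈ 51°N, 20°W

Convert each endpoint to a unit vector on the sphere (x = cos φ cos λ, y = cos φ sin λ, z = sin φ).
The central angle between the endpoints is δ = arccos(p₁·p₂) ≈ 0.488 rad (28.0°).
Interpolate at f = 2/3 with slerp weights a = sin((1−f)δ)/sin δ ≈ 0.345, b = sin(fδ)/sin δ ≈ 0.682.
p = a·p₁ + b·p₂ ≈ (0.588, -0.211, 0.781); φ = arcsin(p_z) ≈ 51.37°, λ = atan2(p_y, p_x) ≈ -19.76°.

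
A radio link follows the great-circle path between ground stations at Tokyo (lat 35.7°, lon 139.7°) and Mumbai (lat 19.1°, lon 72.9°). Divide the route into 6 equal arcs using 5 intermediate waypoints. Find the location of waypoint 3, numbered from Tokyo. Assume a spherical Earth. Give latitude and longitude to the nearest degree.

≈ lat 32°, lon 103°

From cos δ = sin φ₁ sin φ₂ + cos φ₁ cos φ₂ cos Δλ, the central angle is δ ≈ 1.055 rad (60.4°).
Interpolate at f = 3/6 with slerp weights a = sin((1−f)δ)/sin δ ≈ 0.579, b = sin(fδ)/sin δ ≈ 0.579.
p = a·p₁ + b·p₂ ≈ (-0.198, 0.827, 0.527); φ = arcsin(p_z) ≈ 31.80°, λ = atan2(p_y, p_x) ≈ 103.45°.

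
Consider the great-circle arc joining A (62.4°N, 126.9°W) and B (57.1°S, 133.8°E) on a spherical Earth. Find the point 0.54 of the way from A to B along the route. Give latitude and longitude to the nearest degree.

≈ (1°S, 176°E)

The haversine formula gives a central angle δ ≈ 2.473 rad (141.7°) between the endpoints.
Interpolate at f = 0.54 with slerp weights a = sin((1−f)δ)/sin δ ≈ 1.464, b = sin(fδ)/sin δ ≈ 1.569.
p = a·p₁ + b·p₂ ≈ (-0.997, 0.073, -0.020); φ = arcsin(p_z) ≈ -1.12°, λ = atan2(p_y, p_x) ≈ 175.84°.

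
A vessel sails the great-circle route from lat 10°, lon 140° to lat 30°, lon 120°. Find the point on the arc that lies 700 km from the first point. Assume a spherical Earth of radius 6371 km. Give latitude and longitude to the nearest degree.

Write both endpoints as unit vectors p₁, p₂ with components (cos φ cos λ, cos φ sin λ, sin φ).
The central angle between the endpoints is δ = arccos(p₁·p₂) ≈ 0.477 rad (27.3°). The total great-circle distance is δ·R ≈ 0.477 × 6371 ≈ 3041 km, so the target fraction is f = 700/3041 ≈ 0.230.
Interpolate at f ≈ 0.230 with slerp weights a = sin((1−f)δ)/sin δ ≈ 0.782, b = sin(fδ)/sin δ ≈ 0.239.
p = a·p₁ + b·p₂ ≈ (-0.693, 0.674, 0.255); φ = arcsin(p_z) ≈ 14.78°, λ = atan2(p_y, p_x) ≈ 135.81°.

≈ lat 15°, lon 136°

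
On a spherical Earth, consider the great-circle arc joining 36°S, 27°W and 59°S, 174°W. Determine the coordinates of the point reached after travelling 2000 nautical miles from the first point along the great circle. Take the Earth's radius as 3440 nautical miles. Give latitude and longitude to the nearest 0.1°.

Write both endpoints as unit vectors p₁, p₂ with components (cos φ cos λ, cos φ sin λ, sin φ).
The central angle between the endpoints is δ = arccos(p₁·p₂) ≈ 1.416 rad (81.1°). The total great-circle distance is δ·R ≈ 1.416 × 3440 ≈ 4870 nmi, so the target fraction is f = 2000/4870 ≈ 0.411.
Interpolate at f ≈ 0.411 with slerp weights a = sin((1−f)δ)/sin δ ≈ 0.750, b = sin(fδ)/sin δ ≈ 0.556.
p = a·p₁ + b·p₂ ≈ (0.256, -0.305, -0.917); φ = arcsin(p_z) ≈ -66.52°, λ = atan2(p_y, p_x) ≈ -50.04°.

≈ 66.5°S, 50.0°W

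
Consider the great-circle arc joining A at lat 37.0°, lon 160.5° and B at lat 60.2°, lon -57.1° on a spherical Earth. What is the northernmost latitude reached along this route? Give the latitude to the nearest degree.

≈ 76°

The great circle lies in the plane with unit normal n̂ = (p₁ × p₂)/|p₁ × p₂|.
Here n̂_z ≈ +0.248; the vertex latitude is φ_max = arccos|n̂_z| ≈ 75.7°.
Check via Clairaut: cos φ_max = |cos φ₁| · sin C = cos(37.0°)·sin(18.1°) ≈ 0.248, again giving ≈ 75.7°.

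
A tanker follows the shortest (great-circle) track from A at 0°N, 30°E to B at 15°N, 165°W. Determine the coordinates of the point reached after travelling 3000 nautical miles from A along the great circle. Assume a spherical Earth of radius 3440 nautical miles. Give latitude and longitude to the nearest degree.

≈ 33°N, 70°E

From cos δ = sin φ₁ sin φ₂ + cos φ₁ cos φ₂ cos Δλ, the central angle is δ ≈ 2.773 rad (158.9°). The total great-circle distance is δ·R ≈ 2.773 × 3440 ≈ 9541 nmi, so the target fraction is f = 3000/9541 ≈ 0.314.
Interpolate at f ≈ 0.314 with slerp weights a = sin((1−f)δ)/sin δ ≈ 2.628, b = sin(fδ)/sin δ ≈ 2.128.
p = a·p₁ + b·p₂ ≈ (0.291, 0.782, 0.551); φ = arcsin(p_z) ≈ 33.42°, λ = atan2(p_y, p_x) ≈ 69.59°.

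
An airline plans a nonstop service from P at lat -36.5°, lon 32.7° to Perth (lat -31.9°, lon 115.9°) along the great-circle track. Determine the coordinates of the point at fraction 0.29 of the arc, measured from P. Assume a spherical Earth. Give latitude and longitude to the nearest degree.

≈ lat -42°, lon 57°

Write both endpoints as unit vectors p₁, p₂ with components (cos φ cos λ, cos φ sin λ, sin φ).
The central angle between the endpoints is δ = arccos(p₁·p₂) ≈ 1.165 rad (66.7°).
Interpolate at f = 0.29 with slerp weights a = sin((1−f)δ)/sin δ ≈ 0.801, b = sin(fδ)/sin δ ≈ 0.361.
p = a·p₁ + b·p₂ ≈ (0.408, 0.623, -0.667); φ = arcsin(p_z) ≈ -41.84°, λ = atan2(p_y, p_x) ≈ 56.79°.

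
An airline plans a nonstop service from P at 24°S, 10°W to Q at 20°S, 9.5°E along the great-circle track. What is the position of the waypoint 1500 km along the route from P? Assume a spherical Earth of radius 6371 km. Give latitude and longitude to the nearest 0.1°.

≈ 21.3°S, 4.3°E

Write both endpoints as unit vectors p₁, p₂ with components (cos φ cos λ, cos φ sin λ, sin φ).
The central angle between the endpoints is δ = arccos(p₁·p₂) ≈ 0.323 rad (18.5°). The total great-circle distance is δ·R ≈ 0.323 × 6371 ≈ 2057 km, so the target fraction is f = 1500/2057 ≈ 0.729.
Interpolate at f ≈ 0.729 with slerp weights a = sin((1−f)δ)/sin δ ≈ 0.275, b = sin(fδ)/sin δ ≈ 0.735.
p = a·p₁ + b·p₂ ≈ (0.929, 0.070, -0.363); φ = arcsin(p_z) ≈ -21.31°, λ = atan2(p_y, p_x) ≈ 4.33°.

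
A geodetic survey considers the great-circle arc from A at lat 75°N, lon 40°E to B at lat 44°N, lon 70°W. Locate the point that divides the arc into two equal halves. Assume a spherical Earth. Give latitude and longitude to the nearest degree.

≈ lat 68°N, lon 49°W

Write both endpoints as unit vectors p₁, p₂ with components (cos φ cos λ, cos φ sin λ, sin φ).
The central angle between the endpoints is δ = arccos(p₁·p₂) ≈ 0.918 rad (52.6°).
Interpolate at f = 1/2 with slerp weights a = sin((1−f)δ)/sin δ ≈ 0.558, b = sin(fδ)/sin δ ≈ 0.558.
p = a·p₁ + b·p₂ ≈ (0.248, -0.284, 0.926); φ = arcsin(p_z) ≈ 67.85°, λ = atan2(p_y, p_x) ≈ -48.92°.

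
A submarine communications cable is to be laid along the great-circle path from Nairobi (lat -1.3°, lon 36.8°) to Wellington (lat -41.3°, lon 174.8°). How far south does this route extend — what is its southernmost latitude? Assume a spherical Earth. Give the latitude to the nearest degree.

The great circle lies in the plane with unit normal n̂ = (p₁ × p₂)/|p₁ × p₂|.
Here n̂_z ≈ +0.599; the vertex latitude is φ_max = arccos|n̂_z| ≈ 53.2°.

≈ -53°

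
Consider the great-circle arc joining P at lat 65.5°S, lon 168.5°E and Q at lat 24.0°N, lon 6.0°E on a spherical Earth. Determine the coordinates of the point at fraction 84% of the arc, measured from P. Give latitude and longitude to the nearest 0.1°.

≈ lat 2.4°N, lon 9.9°E

Convert each endpoint to a unit vector on the sphere (x = cos φ cos λ, y = cos φ sin λ, z = sin φ).
The central angle between the endpoints is δ = arccos(p₁·p₂) ≈ 2.391 rad (137.0°).
Interpolate at f = 0.84 with slerp weights a = sin((1−f)δ)/sin δ ≈ 0.547, b = sin(fδ)/sin δ ≈ 1.328.
p = a·p₁ + b·p₂ ≈ (0.984, 0.172, 0.042); φ = arcsin(p_z) ≈ 2.41°, λ = atan2(p_y, p_x) ≈ 9.92°.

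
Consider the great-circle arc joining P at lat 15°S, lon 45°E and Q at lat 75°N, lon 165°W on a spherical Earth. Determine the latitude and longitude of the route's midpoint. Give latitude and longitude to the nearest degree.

Write both endpoints as unit vectors p₁, p₂ with components (cos φ cos λ, cos φ sin λ, sin φ).
The central angle between the endpoints is δ = arccos(p₁·p₂) ≈ 2.056 rad (117.8°).
Interpolate at f = 1/2 with slerp weights a = sin((1−f)δ)/sin δ ≈ 0.968, b = sin(fδ)/sin δ ≈ 0.968.
p = a·p₁ + b·p₂ ≈ (0.419, 0.596, 0.685); φ = arcsin(p_z) ≈ 43.20°, λ = atan2(p_y, p_x) ≈ 54.90°.

≈ lat 43°N, lon 55°E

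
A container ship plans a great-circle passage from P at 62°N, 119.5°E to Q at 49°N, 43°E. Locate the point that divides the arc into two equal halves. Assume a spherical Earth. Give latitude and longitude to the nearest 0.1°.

≈ 61.4°N, 73.8°E

The haversine formula gives a central angle δ ≈ 0.740 rad (42.4°) between the endpoints.
Interpolate at f = 1/2 with slerp weights a = sin((1−f)δ)/sin δ ≈ 0.536, b = sin(fδ)/sin δ ≈ 0.536.
p = a·p₁ + b·p₂ ≈ (0.133, 0.459, 0.878); φ = arcsin(p_z) ≈ 61.44°, λ = atan2(p_y, p_x) ≈ 73.80°.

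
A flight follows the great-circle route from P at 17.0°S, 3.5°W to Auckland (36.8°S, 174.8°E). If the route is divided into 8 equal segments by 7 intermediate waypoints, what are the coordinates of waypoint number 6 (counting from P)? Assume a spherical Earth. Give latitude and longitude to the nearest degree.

≈ 68°S, 172°E

The haversine formula gives a central angle δ ≈ 2.202 rad (126.2°) between the endpoints.
Interpolate at f = 6/8 with slerp weights a = sin((1−f)δ)/sin δ ≈ 0.648, b = sin(fδ)/sin δ ≈ 1.235.
p = a·p₁ + b·p₂ ≈ (-0.366, 0.052, -0.929); φ = arcsin(p_z) ≈ -68.30°, λ = atan2(p_y, p_x) ≈ 171.95°.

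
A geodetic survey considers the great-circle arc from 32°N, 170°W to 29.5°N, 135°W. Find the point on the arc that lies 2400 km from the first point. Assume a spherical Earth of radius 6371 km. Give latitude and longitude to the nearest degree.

≈ 31°N, 145°W

Convert each endpoint to a unit vector on the sphere (x = cos φ cos λ, y = cos φ sin λ, z = sin φ).
The central angle between the endpoints is δ = arccos(p₁·p₂) ≈ 0.525 rad (30.1°). The total great-circle distance is δ·R ≈ 0.525 × 6371 ≈ 3342 km, so the target fraction is f = 2400/3342 ≈ 0.718.
Interpolate at f ≈ 0.718 with slerp weights a = sin((1−f)δ)/sin δ ≈ 0.294, b = sin(fδ)/sin δ ≈ 0.735.
p = a·p₁ + b·p₂ ≈ (-0.698, -0.495, 0.518); φ = arcsin(p_z) ≈ 31.17°, λ = atan2(p_y, p_x) ≈ -144.62°.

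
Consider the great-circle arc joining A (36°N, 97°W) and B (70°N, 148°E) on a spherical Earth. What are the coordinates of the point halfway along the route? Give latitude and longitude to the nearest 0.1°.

≈ (64.4°N, 122.0°W)

Write both endpoints as unit vectors p₁, p₂ with components (cos φ cos λ, cos φ sin λ, sin φ).
The central angle between the endpoints is δ = arccos(p₁·p₂) ≈ 1.120 rad (64.2°).
Interpolate at f = 1/2 with slerp weights a = sin((1−f)δ)/sin δ ≈ 0.590, b = sin(fδ)/sin δ ≈ 0.590.
p = a·p₁ + b·p₂ ≈ (-0.229, -0.367, 0.902); φ = arcsin(p_z) ≈ 64.36°, λ = atan2(p_y, p_x) ≈ -122.01°.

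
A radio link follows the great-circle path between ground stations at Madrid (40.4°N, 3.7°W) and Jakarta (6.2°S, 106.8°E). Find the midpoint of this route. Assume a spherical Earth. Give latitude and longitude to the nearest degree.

≈ (28°N, 62°E)

Convert each endpoint to a unit vector on the sphere (x = cos φ cos λ, y = cos φ sin λ, z = sin φ).
The central angle between the endpoints is δ = arccos(p₁·p₂) ≈ 1.913 rad (109.6°).
Interpolate at f = 1/2 with slerp weights a = sin((1−f)δ)/sin δ ≈ 0.867, b = sin(fδ)/sin δ ≈ 0.867.
p = a·p₁ + b·p₂ ≈ (0.410, 0.783, 0.468); φ = arcsin(p_z) ≈ 27.93°, λ = atan2(p_y, p_x) ≈ 62.36°.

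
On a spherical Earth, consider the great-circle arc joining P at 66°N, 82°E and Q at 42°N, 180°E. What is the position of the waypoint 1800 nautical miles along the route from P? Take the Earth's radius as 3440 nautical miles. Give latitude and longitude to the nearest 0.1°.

≈ 61.9°N, 153.6°E

Write both endpoints as unit vectors p₁, p₂ with components (cos φ cos λ, cos φ sin λ, sin φ).
The central angle between the endpoints is δ = arccos(p₁·p₂) ≈ 0.965 rad (55.3°). The total great-circle distance is δ·R ≈ 0.965 × 3440 ≈ 3320 nmi, so the target fraction is f = 1800/3320 ≈ 0.542.
Interpolate at f ≈ 0.542 with slerp weights a = sin((1−f)δ)/sin δ ≈ 0.520, b = sin(fδ)/sin δ ≈ 0.608.
p = a·p₁ + b·p₂ ≈ (-0.422, 0.210, 0.882); φ = arcsin(p_z) ≈ 61.88°, λ = atan2(p_y, p_x) ≈ 153.60°.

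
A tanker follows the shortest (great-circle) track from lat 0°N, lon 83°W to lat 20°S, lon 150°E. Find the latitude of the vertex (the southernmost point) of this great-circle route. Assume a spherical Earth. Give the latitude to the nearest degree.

≈ 25°S

The great circle lies in the plane with unit normal n̂ = (p₁ × p₂)/|p₁ × p₂|.
Here n̂_z ≈ -0.910; the vertex latitude is φ_max = arccos|n̂_z| ≈ 24.5°.
Check via Clairaut: cos φ_max = |cos φ₁| · sin C = cos(0.0°)·sin(114.5°) ≈ 0.910, again giving ≈ 24.5°.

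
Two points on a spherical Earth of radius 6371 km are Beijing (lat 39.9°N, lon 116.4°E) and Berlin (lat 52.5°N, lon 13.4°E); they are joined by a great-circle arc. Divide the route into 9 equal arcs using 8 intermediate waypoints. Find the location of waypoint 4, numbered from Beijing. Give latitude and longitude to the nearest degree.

Write both endpoints as unit vectors p₁, p₂ with components (cos φ cos λ, cos φ sin λ, sin φ).
The central angle between the endpoints is δ = arccos(p₁·p₂) ≈ 1.155 rad (66.2°).
Interpolate at f = 4/9 with slerp weights a = sin((1−f)δ)/sin δ ≈ 0.654, b = sin(fδ)/sin δ ≈ 0.537.
p = a·p₁ + b·p₂ ≈ (0.095, 0.525, 0.846); φ = arcsin(p_z) ≈ 57.74°, λ = atan2(p_y, p_x) ≈ 79.78°.

≈ lat 58°N, lon 80°E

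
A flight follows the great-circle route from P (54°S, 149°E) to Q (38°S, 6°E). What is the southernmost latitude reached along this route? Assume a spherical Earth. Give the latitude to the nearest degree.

The great circle lies in the plane with unit normal n̂ = (p₁ × p₂)/|p₁ × p₂|.
Here n̂_z ≈ -0.281; the vertex latitude is φ_max = arccos|n̂_z| ≈ 73.7°.
Check via Clairaut: cos φ_max = |cos φ₁| · sin C = cos(54.0°)·sin(151.4°) ≈ 0.281, again giving ≈ 73.7°.

≈ 74°S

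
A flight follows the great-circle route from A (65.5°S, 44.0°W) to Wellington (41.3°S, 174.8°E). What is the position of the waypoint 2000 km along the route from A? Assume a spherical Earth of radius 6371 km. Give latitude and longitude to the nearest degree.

≈ (77°S, 90°W)

Write both endpoints as unit vectors p₁, p₂ with components (cos φ cos λ, cos φ sin λ, sin φ).
The central angle between the endpoints is δ = arccos(p₁·p₂) ≈ 1.205 rad (69.0°). The total great-circle distance is δ·R ≈ 1.205 × 6371 ≈ 7676 km, so the target fraction is f = 2000/7676 ≈ 0.261.
Interpolate at f ≈ 0.261 with slerp weights a = sin((1−f)δ)/sin δ ≈ 0.833, b = sin(fδ)/sin δ ≈ 0.331.
p = a·p₁ + b·p₂ ≈ (0.001, -0.217, -0.976); φ = arcsin(p_z) ≈ -77.44°, λ = atan2(p_y, p_x) ≈ -89.73°.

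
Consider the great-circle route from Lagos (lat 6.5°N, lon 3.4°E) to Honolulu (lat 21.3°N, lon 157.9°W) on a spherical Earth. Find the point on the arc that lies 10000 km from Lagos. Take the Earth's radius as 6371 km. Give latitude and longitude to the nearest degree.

≈ lat 56°N, lon 96°W

The haversine formula gives a central angle δ ≈ 2.560 rad (146.7°) between the endpoints. The total great-circle distance is δ·R ≈ 2.560 × 6371 ≈ 16311 km, so the target fraction is f = 10000/16311 ≈ 0.613.
Interpolate at f ≈ 0.613 with slerp weights a = sin((1−f)δ)/sin δ ≈ 1.523, b = sin(fδ)/sin δ ≈ 1.821.
p = a·p₁ + b·p₂ ≈ (-0.061, -0.549, 0.834); φ = arcsin(p_z) ≈ 56.50°, λ = atan2(p_y, p_x) ≈ -96.39°.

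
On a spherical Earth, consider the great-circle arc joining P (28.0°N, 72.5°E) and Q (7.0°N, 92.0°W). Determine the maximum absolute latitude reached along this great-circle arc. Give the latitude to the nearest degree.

The great circle lies in the plane with unit normal n̂ = (p₁ × p₂)/|p₁ × p₂|.
Here n̂_z ≈ -0.380; the vertex latitude is φ_max = arccos|n̂_z| ≈ 67.7°.
Check via Clairaut: cos φ_max = |cos φ₁| · sin C = cos(28.0°)·sin(25.5°) ≈ 0.380, again giving ≈ 67.7°.

≈ 68°N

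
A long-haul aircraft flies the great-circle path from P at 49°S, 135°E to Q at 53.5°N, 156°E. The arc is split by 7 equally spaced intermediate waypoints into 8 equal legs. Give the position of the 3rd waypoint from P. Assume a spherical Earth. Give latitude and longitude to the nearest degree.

The haversine formula gives a central angle δ ≈ 1.816 rad (104.0°) between the endpoints.
Interpolate at f = 3/8 with slerp weights a = sin((1−f)δ)/sin δ ≈ 0.934, b = sin(fδ)/sin δ ≈ 0.649.
p = a·p₁ + b·p₂ ≈ (-0.786, 0.590, -0.184); φ = arcsin(p_z) ≈ -10.58°, λ = atan2(p_y, p_x) ≈ 143.09°.

≈ 11°S, 143°E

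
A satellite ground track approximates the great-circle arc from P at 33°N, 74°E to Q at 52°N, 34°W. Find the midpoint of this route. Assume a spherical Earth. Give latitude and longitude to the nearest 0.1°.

Write both endpoints as unit vectors p₁, p₂ with components (cos φ cos λ, cos φ sin λ, sin φ).
The central angle between the endpoints is δ = arccos(p₁·p₂) ≈ 1.298 rad (74.4°).
Interpolate at f = 1/2 with slerp weights a = sin((1−f)δ)/sin δ ≈ 0.628, b = sin(fδ)/sin δ ≈ 0.628.
p = a·p₁ + b·p₂ ≈ (0.465, 0.290, 0.836); φ = arcsin(p_z) ≈ 56.75°, λ = atan2(p_y, p_x) ≈ 31.92°.

≈ 56.8°N, 31.9°E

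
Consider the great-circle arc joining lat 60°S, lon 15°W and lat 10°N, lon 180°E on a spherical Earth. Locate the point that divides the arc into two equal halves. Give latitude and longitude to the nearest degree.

Convert each endpoint to a unit vector on the sphere (x = cos φ cos λ, y = cos φ sin λ, z = sin φ).
The central angle between the endpoints is δ = arccos(p₁·p₂) ≈ 2.247 rad (128.8°).
Interpolate at f = 1/2 with slerp weights a = sin((1−f)δ)/sin δ ≈ 1.156, b = sin(fδ)/sin δ ≈ 1.156.
p = a·p₁ + b·p₂ ≈ (-0.580, -0.150, -0.801); φ = arcsin(p_z) ≈ -53.18°, λ = atan2(p_y, p_x) ≈ -165.54°.

≈ lat 53°S, lon 166°W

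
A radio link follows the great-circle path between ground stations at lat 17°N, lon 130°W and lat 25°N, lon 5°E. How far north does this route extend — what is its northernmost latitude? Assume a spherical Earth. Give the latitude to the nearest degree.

≈ 45°N

The great circle lies in the plane with unit normal n̂ = (p₁ × p₂)/|p₁ × p₂|.
Here n̂_z ≈ +0.703; the vertex latitude is φ_max = arccos|n̂_z| ≈ 45.4°.
Check via Clairaut: cos φ_max = |cos φ₁| · sin C = cos(17.0°)·sin(47.3°) ≈ 0.703, again giving ≈ 45.4°.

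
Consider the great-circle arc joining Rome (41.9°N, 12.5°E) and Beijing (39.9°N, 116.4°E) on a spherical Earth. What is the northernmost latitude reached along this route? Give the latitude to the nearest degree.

≈ 55°N

The great circle lies in the plane with unit normal n̂ = (p₁ × p₂)/|p₁ × p₂|.
Here n̂_z ≈ +0.579; the vertex latitude is φ_max = arccos|n̂_z| ≈ 54.6°.
Check via Clairaut: cos φ_max = |cos φ₁| · sin C = cos(41.9°)·sin(51.1°) ≈ 0.579, again giving ≈ 54.6°.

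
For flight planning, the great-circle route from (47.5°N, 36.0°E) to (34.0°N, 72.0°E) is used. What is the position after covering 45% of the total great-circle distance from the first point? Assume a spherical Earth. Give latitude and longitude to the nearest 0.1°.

≈ (42.8°N, 54.1°E)

Write both endpoints as unit vectors p₁, p₂ with components (cos φ cos λ, cos φ sin λ, sin φ).
The central angle between the endpoints is δ = arccos(p₁·p₂) ≈ 0.525 rad (30.1°).
Interpolate at f = 0.45 with slerp weights a = sin((1−f)δ)/sin δ ≈ 0.568, b = sin(fδ)/sin δ ≈ 0.467.
p = a·p₁ + b·p₂ ≈ (0.430, 0.594, 0.680); φ = arcsin(p_z) ≈ 42.84°, λ = atan2(p_y, p_x) ≈ 54.08°.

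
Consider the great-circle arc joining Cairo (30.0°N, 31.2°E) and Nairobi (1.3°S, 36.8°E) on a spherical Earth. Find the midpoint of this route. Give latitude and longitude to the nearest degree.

From cos δ = sin φ₁ sin φ₂ + cos φ₁ cos φ₂ cos Δλ, the central angle is δ ≈ 0.554 rad (31.8°).
Interpolate at f = 1/2 with slerp weights a = sin((1−f)δ)/sin δ ≈ 0.520, b = sin(fδ)/sin δ ≈ 0.520.
p = a·p₁ + b·p₂ ≈ (0.801, 0.545, 0.248); φ = arcsin(p_z) ≈ 14.37°, λ = atan2(p_y, p_x) ≈ 34.20°.

≈ 14°N, 34°E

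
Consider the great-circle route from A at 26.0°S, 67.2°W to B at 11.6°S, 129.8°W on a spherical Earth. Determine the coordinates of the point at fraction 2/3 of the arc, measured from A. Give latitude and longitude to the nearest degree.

Convert each endpoint to a unit vector on the sphere (x = cos φ cos λ, y = cos φ sin λ, z = sin φ).
The central angle between the endpoints is δ = arccos(p₁·p₂) ≈ 1.055 rad (60.4°).
Interpolate at f = 2/3 with slerp weights a = sin((1−f)δ)/sin δ ≈ 0.396, b = sin(fδ)/sin δ ≈ 0.743.
p = a·p₁ + b·p₂ ≈ (-0.328, -0.888, -0.323); φ = arcsin(p_z) ≈ -18.85°, λ = atan2(p_y, p_x) ≈ -110.30°.

≈ 19°S, 110°W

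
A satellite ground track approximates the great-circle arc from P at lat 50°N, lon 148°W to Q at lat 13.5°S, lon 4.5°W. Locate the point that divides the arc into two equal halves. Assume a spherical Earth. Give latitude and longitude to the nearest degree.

≈ lat 42°N, lon 45°W

Write both endpoints as unit vectors p₁, p₂ with components (cos φ cos λ, cos φ sin λ, sin φ).
The central angle between the endpoints is δ = arccos(p₁·p₂) ≈ 2.320 rad (132.9°).
Interpolate at f = 1/2 with slerp weights a = sin((1−f)δ)/sin δ ≈ 1.252, b = sin(fδ)/sin δ ≈ 1.252.
p = a·p₁ + b·p₂ ≈ (0.531, -0.522, 0.667); φ = arcsin(p_z) ≈ 41.84°, λ = atan2(p_y, p_x) ≈ -44.50°.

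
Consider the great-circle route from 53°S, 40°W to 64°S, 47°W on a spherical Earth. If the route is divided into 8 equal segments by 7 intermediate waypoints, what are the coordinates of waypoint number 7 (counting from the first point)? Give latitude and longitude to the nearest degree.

Convert each endpoint to a unit vector on the sphere (x = cos φ cos λ, y = cos φ sin λ, z = sin φ).
The central angle between the endpoints is δ = arccos(p₁·p₂) ≈ 0.202 rad (11.6°).
Interpolate at f = 7/8 with slerp weights a = sin((1−f)δ)/sin δ ≈ 0.126, b = sin(fδ)/sin δ ≈ 0.876.
p = a·p₁ + b·p₂ ≈ (0.320, -0.330, -0.888); φ = arcsin(p_z) ≈ -62.65°, λ = atan2(p_y, p_x) ≈ -45.85°.

≈ 63°S, 46°W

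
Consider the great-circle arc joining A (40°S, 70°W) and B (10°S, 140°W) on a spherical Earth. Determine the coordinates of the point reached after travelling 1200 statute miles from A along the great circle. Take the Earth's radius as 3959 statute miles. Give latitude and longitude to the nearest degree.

≈ (36°S, 92°W)

Convert each endpoint to a unit vector on the sphere (x = cos φ cos λ, y = cos φ sin λ, z = sin φ).
The central angle between the endpoints is δ = arccos(p₁·p₂) ≈ 1.192 rad (68.3°). The total great-circle distance is δ·R ≈ 1.192 × 3959 ≈ 4720 mi, so the target fraction is f = 1200/4720 ≈ 0.254.
Interpolate at f ≈ 0.254 with slerp weights a = sin((1−f)δ)/sin δ ≈ 0.836, b = sin(fδ)/sin δ ≈ 0.321.
p = a·p₁ + b·p₂ ≈ (-0.023, -0.805, -0.593); φ = arcsin(p_z) ≈ -36.37°, λ = atan2(p_y, p_x) ≈ -91.66°.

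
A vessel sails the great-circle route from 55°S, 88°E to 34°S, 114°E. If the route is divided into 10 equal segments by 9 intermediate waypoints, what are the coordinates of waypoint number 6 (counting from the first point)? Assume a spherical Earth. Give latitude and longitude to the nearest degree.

Convert each endpoint to a unit vector on the sphere (x = cos φ cos λ, y = cos φ sin λ, z = sin φ).
The central angle between the endpoints is δ = arccos(p₁·p₂) ≈ 0.483 rad (27.7°).
Interpolate at f = 6/10 with slerp weights a = sin((1−f)δ)/sin δ ≈ 0.413, b = sin(fδ)/sin δ ≈ 0.615.
p = a·p₁ + b·p₂ ≈ (-0.199, 0.703, -0.683); φ = arcsin(p_z) ≈ -43.06°, λ = atan2(p_y, p_x) ≈ 105.82°.

≈ 43°S, 106°E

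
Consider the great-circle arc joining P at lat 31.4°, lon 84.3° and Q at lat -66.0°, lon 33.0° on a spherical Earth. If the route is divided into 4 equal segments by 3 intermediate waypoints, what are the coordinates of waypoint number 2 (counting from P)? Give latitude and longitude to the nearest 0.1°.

Convert each endpoint to a unit vector on the sphere (x = cos φ cos λ, y = cos φ sin λ, z = sin φ).
The central angle between the endpoints is δ = arccos(p₁·p₂) ≈ 1.833 rad (105.0°).
Interpolate at f = 2/4 with slerp weights a = sin((1−f)δ)/sin δ ≈ 0.821, b = sin(fδ)/sin δ ≈ 0.821.
p = a·p₁ + b·p₂ ≈ (0.350, 0.880, -0.322); φ = arcsin(p_z) ≈ -18.81°, λ = atan2(p_y, p_x) ≈ 68.31°.

≈ lat -18.8°, lon 68.3°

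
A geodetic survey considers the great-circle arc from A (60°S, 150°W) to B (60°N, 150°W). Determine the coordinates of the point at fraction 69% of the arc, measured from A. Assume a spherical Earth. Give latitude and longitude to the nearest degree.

From cos δ = sin φ₁ sin φ₂ + cos φ₁ cos φ₂ cos Δλ, the central angle is δ ≈ 2.094 rad (120.0°).
Interpolate at f = 0.69 with slerp weights a = sin((1−f)δ)/sin δ ≈ 0.698, b = sin(fδ)/sin δ ≈ 1.146.
p = a·p₁ + b·p₂ ≈ (-0.798, -0.461, 0.388); φ = arcsin(p_z) ≈ 22.80°, λ = atan2(p_y, p_x) ≈ -150.00°.

≈ (23°N, 150°W)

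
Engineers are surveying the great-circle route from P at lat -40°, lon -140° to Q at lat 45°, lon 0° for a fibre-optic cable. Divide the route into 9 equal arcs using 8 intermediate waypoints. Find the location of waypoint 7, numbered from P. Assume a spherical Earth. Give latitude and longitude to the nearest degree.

Convert each endpoint to a unit vector on the sphere (x = cos φ cos λ, y = cos φ sin λ, z = sin φ).
The central angle between the endpoints is δ = arccos(p₁·p₂) ≈ 2.625 rad (150.4°).
Interpolate at f = 7/9 with slerp weights a = sin((1−f)δ)/sin δ ≈ 1.115, b = sin(fδ)/sin δ ≈ 1.804.
p = a·p₁ + b·p₂ ≈ (0.621, -0.549, 0.559); φ = arcsin(p_z) ≈ 33.99°, λ = atan2(p_y, p_x) ≈ -41.46°.

≈ lat 34°, lon -41°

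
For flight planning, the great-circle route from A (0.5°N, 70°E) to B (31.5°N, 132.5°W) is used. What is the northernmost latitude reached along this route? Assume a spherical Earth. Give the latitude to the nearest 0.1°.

≈ 58.4°N

The great circle lies in the plane with unit normal n̂ = (p₁ × p₂)/|p₁ × p₂|.
Here n̂_z ≈ +0.525; the vertex latitude is φ_max = arccos|n̂_z| ≈ 58.4°.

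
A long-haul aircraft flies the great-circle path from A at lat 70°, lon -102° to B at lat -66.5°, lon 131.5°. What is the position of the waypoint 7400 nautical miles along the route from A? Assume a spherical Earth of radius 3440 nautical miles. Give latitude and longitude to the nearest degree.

≈ lat -36°, lon 170°

Write both endpoints as unit vectors p₁, p₂ with components (cos φ cos λ, cos φ sin λ, sin φ).
The central angle between the endpoints is δ = arccos(p₁·p₂) ≈ 2.802 rad (160.5°). The total great-circle distance is δ·R ≈ 2.802 × 3440 ≈ 9639 nmi, so the target fraction is f = 7400/9639 ≈ 0.768.
Interpolate at f ≈ 0.768 with slerp weights a = sin((1−f)δ)/sin δ ≈ 1.819, b = sin(fδ)/sin δ ≈ 2.510.
p = a·p₁ + b·p₂ ≈ (-0.793, 0.141, -0.593); φ = arcsin(p_z) ≈ -36.38°, λ = atan2(p_y, p_x) ≈ 169.89°.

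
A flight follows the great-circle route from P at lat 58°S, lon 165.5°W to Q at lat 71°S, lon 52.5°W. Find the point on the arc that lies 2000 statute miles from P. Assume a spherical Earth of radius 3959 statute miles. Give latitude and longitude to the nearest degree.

From cos δ = sin φ₁ sin φ₂ + cos φ₁ cos φ₂ cos Δλ, the central angle is δ ≈ 0.746 rad (42.7°). The total great-circle distance is δ·R ≈ 0.746 × 3959 ≈ 2953 mi, so the target fraction is f = 2000/2953 ≈ 0.677.
Interpolate at f ≈ 0.677 with slerp weights a = sin((1−f)δ)/sin δ ≈ 0.351, b = sin(fδ)/sin δ ≈ 0.713.
p = a·p₁ + b·p₂ ≈ (-0.039, -0.231, -0.972); φ = arcsin(p_z) ≈ -76.46°, λ = atan2(p_y, p_x) ≈ -99.58°.

≈ lat 76°S, lon 100°W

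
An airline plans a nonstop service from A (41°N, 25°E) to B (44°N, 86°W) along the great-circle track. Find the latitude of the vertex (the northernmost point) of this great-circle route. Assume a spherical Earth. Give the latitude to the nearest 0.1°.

The great circle lies in the plane with unit normal n̂ = (p₁ × p₂)/|p₁ × p₂|.
Here n̂_z ≈ -0.525; the vertex latitude is φ_max = arccos|n̂_z| ≈ 58.3°.

≈ 58.3°N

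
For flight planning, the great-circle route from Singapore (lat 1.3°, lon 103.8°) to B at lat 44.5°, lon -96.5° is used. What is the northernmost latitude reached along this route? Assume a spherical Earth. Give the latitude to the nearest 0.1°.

≈ 70.9°

The great circle lies in the plane with unit normal n̂ = (p₁ × p₂)/|p₁ × p₂|.
Here n̂_z ≈ +0.327; the vertex latitude is φ_max = arccos|n̂_z| ≈ 70.9°.
Check via Clairaut: cos φ_max = |cos φ₁| · sin C = cos(1.3°)·sin(19.1°) ≈ 0.327, again giving ≈ 70.9°.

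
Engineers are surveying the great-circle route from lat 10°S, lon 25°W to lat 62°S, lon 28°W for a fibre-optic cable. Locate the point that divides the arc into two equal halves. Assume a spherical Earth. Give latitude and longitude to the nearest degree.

≈ lat 36°S, lon 26°W

Convert each endpoint to a unit vector on the sphere (x = cos φ cos λ, y = cos φ sin λ, z = sin φ).
The central angle between the endpoints is δ = arccos(p₁·p₂) ≈ 0.908 rad (52.0°).
Interpolate at f = 1/2 with slerp weights a = sin((1−f)δ)/sin δ ≈ 0.556, b = sin(fδ)/sin δ ≈ 0.556.
p = a·p₁ + b·p₂ ≈ (0.727, -0.354, -0.588); φ = arcsin(p_z) ≈ -36.01°, λ = atan2(p_y, p_x) ≈ -25.97°.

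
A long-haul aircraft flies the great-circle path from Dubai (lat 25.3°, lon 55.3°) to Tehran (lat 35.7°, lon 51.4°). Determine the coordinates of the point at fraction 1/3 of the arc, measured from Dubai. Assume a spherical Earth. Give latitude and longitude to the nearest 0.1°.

≈ lat 28.8°, lon 54.1°

From cos δ = sin φ₁ sin φ₂ + cos φ₁ cos φ₂ cos Δλ, the central angle is δ ≈ 0.191 rad (10.9°).
Interpolate at f = 1/3 with slerp weights a = sin((1−f)δ)/sin δ ≈ 0.669, b = sin(fδ)/sin δ ≈ 0.335.
p = a·p₁ + b·p₂ ≈ (0.514, 0.710, 0.481); φ = arcsin(p_z) ≈ 28.78°, λ = atan2(p_y, p_x) ≈ 54.09°.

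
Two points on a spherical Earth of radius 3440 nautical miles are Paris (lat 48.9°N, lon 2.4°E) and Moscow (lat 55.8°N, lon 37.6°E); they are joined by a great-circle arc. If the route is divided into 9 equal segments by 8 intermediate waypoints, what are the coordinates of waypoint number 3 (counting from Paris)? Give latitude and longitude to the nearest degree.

≈ lat 52°N, lon 13°E

Write both endpoints as unit vectors p₁, p₂ with components (cos φ cos λ, cos φ sin λ, sin φ).
The central angle between the endpoints is δ = arccos(p₁·p₂) ≈ 0.389 rad (22.3°).
Interpolate at f = 3/9 with slerp weights a = sin((1−f)δ)/sin δ ≈ 0.676, b = sin(fδ)/sin δ ≈ 0.341.
p = a·p₁ + b·p₂ ≈ (0.596, 0.136, 0.792); φ = arcsin(p_z) ≈ 52.33°, λ = atan2(p_y, p_x) ≈ 12.81°.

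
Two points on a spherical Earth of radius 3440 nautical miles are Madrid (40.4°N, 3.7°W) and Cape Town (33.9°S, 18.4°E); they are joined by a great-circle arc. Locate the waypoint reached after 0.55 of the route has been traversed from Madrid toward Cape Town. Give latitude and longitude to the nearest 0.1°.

≈ (0.4°S, 8.8°E)

From cos δ = sin φ₁ sin φ₂ + cos φ₁ cos φ₂ cos Δλ, the central angle is δ ≈ 1.345 rad (77.0°).
Interpolate at f = 0.55 with slerp weights a = sin((1−f)δ)/sin δ ≈ 0.584, b = sin(fδ)/sin δ ≈ 0.692.
p = a·p₁ + b·p₂ ≈ (0.988, 0.153, -0.007); φ = arcsin(p_z) ≈ -0.42°, λ = atan2(p_y, p_x) ≈ 8.77°.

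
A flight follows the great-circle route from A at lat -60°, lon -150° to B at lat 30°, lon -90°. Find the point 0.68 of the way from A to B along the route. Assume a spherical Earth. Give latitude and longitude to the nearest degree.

Convert each endpoint to a unit vector on the sphere (x = cos φ cos λ, y = cos φ sin λ, z = sin φ).
The central angle between the endpoints is δ = arccos(p₁·p₂) ≈ 1.789 rad (102.5°).
Interpolate at f = 0.68 with slerp weights a = sin((1−f)δ)/sin δ ≈ 0.555, b = sin(fδ)/sin δ ≈ 0.961.
p = a·p₁ + b·p₂ ≈ (-0.240, -0.971, -0.000); φ = arcsin(p_z) ≈ -0.01°, λ = atan2(p_y, p_x) ≈ -103.90°.

≈ lat 0°, lon -104°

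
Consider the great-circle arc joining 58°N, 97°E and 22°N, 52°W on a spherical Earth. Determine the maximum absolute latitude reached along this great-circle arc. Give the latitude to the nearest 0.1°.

The great circle lies in the plane with unit normal n̂ = (p₁ × p₂)/|p₁ × p₂|.
Here n̂_z ≈ -0.254; the vertex latitude is φ_max = arccos|n̂_z| ≈ 75.3°.
Check via Clairaut: cos φ_max = |cos φ₁| · sin C = cos(58.0°)·sin(28.7°) ≈ 0.254, again giving ≈ 75.3°.

≈ 75.3°N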